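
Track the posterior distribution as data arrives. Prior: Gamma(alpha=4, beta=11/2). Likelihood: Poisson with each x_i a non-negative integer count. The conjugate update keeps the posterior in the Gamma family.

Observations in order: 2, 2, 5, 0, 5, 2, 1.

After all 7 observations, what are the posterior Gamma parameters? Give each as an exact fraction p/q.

obs 1: x=2 → posterior Gamma(6, 13/2)
obs 2: x=2 → posterior Gamma(8, 15/2)
obs 3: x=5 → posterior Gamma(13, 17/2)
obs 4: x=0 → posterior Gamma(13, 19/2)
obs 5: x=5 → posterior Gamma(18, 21/2)
obs 6: x=2 → posterior Gamma(20, 23/2)
obs 7: x=1 → posterior Gamma(21, 25/2)

alpha=21, beta=25/2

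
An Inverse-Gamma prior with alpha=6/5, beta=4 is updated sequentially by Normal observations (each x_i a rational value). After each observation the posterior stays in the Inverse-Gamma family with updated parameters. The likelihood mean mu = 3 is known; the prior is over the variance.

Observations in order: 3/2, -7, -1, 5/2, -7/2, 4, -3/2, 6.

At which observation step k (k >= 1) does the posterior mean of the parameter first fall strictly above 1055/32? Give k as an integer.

k = 2

obs 1: x=3/2 → posterior Inverse-Gamma(17/10, 41/8)
obs 2: x=-7 → posterior Inverse-Gamma(11/5, 441/8)
obs 3: x=-1 → posterior Inverse-Gamma(27/10, 505/8)
obs 4: x=5/2 → posterior Inverse-Gamma(16/5, 253/4)
obs 5: x=-7/2 → posterior Inverse-Gamma(37/10, 675/8)
obs 6: x=4 → posterior Inverse-Gamma(21/5, 679/8)
obs 7: x=-3/2 → posterior Inverse-Gamma(47/10, 95)
obs 8: x=6 → posterior Inverse-Gamma(26/5, 199/2)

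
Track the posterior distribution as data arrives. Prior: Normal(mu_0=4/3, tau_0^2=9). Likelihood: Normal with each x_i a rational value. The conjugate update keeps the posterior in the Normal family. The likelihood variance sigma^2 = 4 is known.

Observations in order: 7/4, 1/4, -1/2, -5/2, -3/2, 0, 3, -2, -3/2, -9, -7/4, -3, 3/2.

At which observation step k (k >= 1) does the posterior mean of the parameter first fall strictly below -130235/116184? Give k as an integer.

obs 1: x=7/4 → posterior Normal(253/156, 36/13)
obs 2: x=1/4 → posterior Normal(35/33, 18/11)
obs 3: x=-1/2 → posterior Normal(113/186, 36/31)
obs 4: x=-5/2 → posterior Normal(-11/120, 9/10)
obs 5: x=-3/2 → posterior Normal(-103/294, 36/49)
obs 6: x=0 → posterior Normal(-103/348, 18/29)
obs 7: x=3 → posterior Normal(59/402, 36/67)
obs 8: x=-2 → posterior Normal(-49/456, 9/19)
obs 9: x=-3/2 → posterior Normal(-13/51, 36/85)
obs 10: x=-9 → posterior Normal(-154/141, 18/47)
obs 11: x=-7/4 → posterior Normal(-1421/1236, 36/103)
obs 12: x=-3 → posterior Normal(-1745/1344, 9/28)
obs 13: x=3/2 → posterior Normal(-1583/1452, 36/121)

k = 11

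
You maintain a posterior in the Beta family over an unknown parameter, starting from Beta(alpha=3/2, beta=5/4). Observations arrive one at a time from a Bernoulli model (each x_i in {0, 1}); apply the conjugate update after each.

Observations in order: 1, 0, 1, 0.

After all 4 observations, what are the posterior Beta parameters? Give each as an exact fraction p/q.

obs 1: x=1 → posterior Beta(5/2, 5/4)
obs 2: x=0 → posterior Beta(5/2, 9/4)
obs 3: x=1 → posterior Beta(7/2, 9/4)
obs 4: x=0 → posterior Beta(7/2, 13/4)

alpha=7/2, beta=13/4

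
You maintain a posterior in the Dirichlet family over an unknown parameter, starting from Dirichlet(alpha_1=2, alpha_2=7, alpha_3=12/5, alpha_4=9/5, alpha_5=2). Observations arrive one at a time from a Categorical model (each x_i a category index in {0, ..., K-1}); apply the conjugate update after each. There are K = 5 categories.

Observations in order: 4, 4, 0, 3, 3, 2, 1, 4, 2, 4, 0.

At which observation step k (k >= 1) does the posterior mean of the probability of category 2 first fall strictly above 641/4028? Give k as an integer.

k = 6

obs 1: x=4 → posterior Dirichlet(2, 7, 12/5, 9/5, 3)
obs 2: x=4 → posterior Dirichlet(2, 7, 12/5, 9/5, 4)
obs 3: x=0 → posterior Dirichlet(3, 7, 12/5, 9/5, 4)
obs 4: x=3 → posterior Dirichlet(3, 7, 12/5, 14/5, 4)
obs 5: x=3 → posterior Dirichlet(3, 7, 12/5, 19/5, 4)
obs 6: x=2 → posterior Dirichlet(3, 7, 17/5, 19/5, 4)
obs 7: x=1 → posterior Dirichlet(3, 8, 17/5, 19/5, 4)
obs 8: x=4 → posterior Dirichlet(3, 8, 17/5, 19/5, 5)
obs 9: x=2 → posterior Dirichlet(3, 8, 22/5, 19/5, 5)
obs 10: x=4 → posterior Dirichlet(3, 8, 22/5, 19/5, 6)
obs 11: x=0 → posterior Dirichlet(4, 8, 22/5, 19/5, 6)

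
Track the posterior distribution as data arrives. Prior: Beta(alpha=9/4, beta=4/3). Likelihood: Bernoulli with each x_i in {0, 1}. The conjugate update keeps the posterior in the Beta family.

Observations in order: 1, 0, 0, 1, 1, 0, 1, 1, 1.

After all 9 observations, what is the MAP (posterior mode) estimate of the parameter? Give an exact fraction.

obs 1: x=1 → posterior Beta(13/4, 4/3)
obs 2: x=0 → posterior Beta(13/4, 7/3)
obs 3: x=0 → posterior Beta(13/4, 10/3)
obs 4: x=1 → posterior Beta(17/4, 10/3)
obs 5: x=1 → posterior Beta(21/4, 10/3)
obs 6: x=0 → posterior Beta(21/4, 13/3)
obs 7: x=1 → posterior Beta(25/4, 13/3)
obs 8: x=1 → posterior Beta(29/4, 13/3)
obs 9: x=1 → posterior Beta(33/4, 13/3)

87/127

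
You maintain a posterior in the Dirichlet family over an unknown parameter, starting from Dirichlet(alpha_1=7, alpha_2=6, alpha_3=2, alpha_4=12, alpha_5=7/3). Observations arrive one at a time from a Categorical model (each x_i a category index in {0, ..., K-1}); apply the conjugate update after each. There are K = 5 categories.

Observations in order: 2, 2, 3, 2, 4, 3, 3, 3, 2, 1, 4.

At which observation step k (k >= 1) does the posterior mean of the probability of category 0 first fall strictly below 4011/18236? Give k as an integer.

obs 1: x=2 → posterior Dirichlet(7, 6, 3, 12, 7/3)
obs 2: x=2 → posterior Dirichlet(7, 6, 4, 12, 7/3)
obs 3: x=3 → posterior Dirichlet(7, 6, 4, 13, 7/3)
obs 4: x=2 → posterior Dirichlet(7, 6, 5, 13, 7/3)
obs 5: x=4 → posterior Dirichlet(7, 6, 5, 13, 10/3)
obs 6: x=3 → posterior Dirichlet(7, 6, 5, 14, 10/3)
obs 7: x=3 → posterior Dirichlet(7, 6, 5, 15, 10/3)
obs 8: x=3 → posterior Dirichlet(7, 6, 5, 16, 10/3)
obs 9: x=2 → posterior Dirichlet(7, 6, 6, 16, 10/3)
obs 10: x=1 → posterior Dirichlet(7, 7, 6, 16, 10/3)
obs 11: x=4 → posterior Dirichlet(7, 7, 6, 16, 13/3)

k = 3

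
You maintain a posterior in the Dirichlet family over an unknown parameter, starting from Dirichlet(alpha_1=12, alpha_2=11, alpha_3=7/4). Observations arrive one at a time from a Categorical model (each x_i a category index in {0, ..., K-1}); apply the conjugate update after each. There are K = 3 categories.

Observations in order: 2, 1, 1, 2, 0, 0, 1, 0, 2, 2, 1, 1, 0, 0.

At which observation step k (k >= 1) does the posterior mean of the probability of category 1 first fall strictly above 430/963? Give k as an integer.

obs 1: x=2 → posterior Dirichlet(12, 11, 11/4)
obs 2: x=1 → posterior Dirichlet(12, 12, 11/4)
obs 3: x=1 → posterior Dirichlet(12, 13, 11/4)
obs 4: x=2 → posterior Dirichlet(12, 13, 15/4)
obs 5: x=0 → posterior Dirichlet(13, 13, 15/4)
obs 6: x=0 → posterior Dirichlet(14, 13, 15/4)
obs 7: x=1 → posterior Dirichlet(14, 14, 15/4)
obs 8: x=0 → posterior Dirichlet(15, 14, 15/4)
obs 9: x=2 → posterior Dirichlet(15, 14, 19/4)
obs 10: x=2 → posterior Dirichlet(15, 14, 23/4)
obs 11: x=1 → posterior Dirichlet(15, 15, 23/4)
obs 12: x=1 → posterior Dirichlet(15, 16, 23/4)
obs 13: x=0 → posterior Dirichlet(16, 16, 23/4)
obs 14: x=0 → posterior Dirichlet(17, 16, 23/4)

k = 2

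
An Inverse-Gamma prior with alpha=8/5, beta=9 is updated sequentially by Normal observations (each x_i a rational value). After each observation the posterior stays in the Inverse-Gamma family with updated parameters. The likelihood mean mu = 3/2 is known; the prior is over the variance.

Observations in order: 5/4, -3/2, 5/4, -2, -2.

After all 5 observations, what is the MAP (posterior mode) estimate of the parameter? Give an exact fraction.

obs 1: x=5/4 → posterior Inverse-Gamma(21/10, 289/32)
obs 2: x=-3/2 → posterior Inverse-Gamma(13/5, 433/32)
obs 3: x=5/4 → posterior Inverse-Gamma(31/10, 217/16)
obs 4: x=-2 → posterior Inverse-Gamma(18/5, 315/16)
obs 5: x=-2 → posterior Inverse-Gamma(41/10, 413/16)

2065/408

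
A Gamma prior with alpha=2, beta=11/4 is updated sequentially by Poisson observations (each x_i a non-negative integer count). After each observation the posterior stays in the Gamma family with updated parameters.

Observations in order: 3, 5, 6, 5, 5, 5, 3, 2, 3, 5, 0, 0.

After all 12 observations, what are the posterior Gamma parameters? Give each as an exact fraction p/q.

alpha=44, beta=59/4

obs 1: x=3 → posterior Gamma(5, 15/4)
obs 2: x=5 → posterior Gamma(10, 19/4)
obs 3: x=6 → posterior Gamma(16, 23/4)
obs 4: x=5 → posterior Gamma(21, 27/4)
obs 5: x=5 → posterior Gamma(26, 31/4)
obs 6: x=5 → posterior Gamma(31, 35/4)
obs 7: x=3 → posterior Gamma(34, 39/4)
obs 8: x=2 → posterior Gamma(36, 43/4)
obs 9: x=3 → posterior Gamma(39, 47/4)
obs 10: x=5 → posterior Gamma(44, 51/4)
obs 11: x=0 → posterior Gamma(44, 55/4)
obs 12: x=0 → posterior Gamma(44, 59/4)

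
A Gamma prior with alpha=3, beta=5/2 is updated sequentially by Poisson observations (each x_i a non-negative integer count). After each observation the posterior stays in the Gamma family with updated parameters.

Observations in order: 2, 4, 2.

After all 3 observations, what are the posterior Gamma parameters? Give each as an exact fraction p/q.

obs 1: x=2 → posterior Gamma(5, 7/2)
obs 2: x=4 → posterior Gamma(9, 9/2)
obs 3: x=2 → posterior Gamma(11, 11/2)

alpha=11, beta=11/2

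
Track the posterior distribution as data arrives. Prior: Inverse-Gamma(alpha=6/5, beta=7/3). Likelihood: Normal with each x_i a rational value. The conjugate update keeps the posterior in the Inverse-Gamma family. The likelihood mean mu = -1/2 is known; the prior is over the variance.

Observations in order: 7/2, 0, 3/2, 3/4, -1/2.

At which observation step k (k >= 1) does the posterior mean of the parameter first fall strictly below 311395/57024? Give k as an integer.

k = 5

obs 1: x=7/2 → posterior Inverse-Gamma(17/10, 31/3)
obs 2: x=0 → posterior Inverse-Gamma(11/5, 251/24)
obs 3: x=3/2 → posterior Inverse-Gamma(27/10, 299/24)
obs 4: x=3/4 → posterior Inverse-Gamma(16/5, 1271/96)
obs 5: x=-1/2 → posterior Inverse-Gamma(37/10, 1271/96)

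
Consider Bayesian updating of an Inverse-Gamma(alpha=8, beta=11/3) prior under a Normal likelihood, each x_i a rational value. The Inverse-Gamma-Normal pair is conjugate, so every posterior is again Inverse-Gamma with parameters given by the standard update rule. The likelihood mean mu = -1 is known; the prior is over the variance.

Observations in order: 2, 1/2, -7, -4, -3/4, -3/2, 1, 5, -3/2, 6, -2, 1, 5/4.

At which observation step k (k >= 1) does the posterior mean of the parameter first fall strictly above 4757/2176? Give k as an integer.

obs 1: x=2 → posterior Inverse-Gamma(17/2, 49/6)
obs 2: x=1/2 → posterior Inverse-Gamma(9, 223/24)
obs 3: x=-7 → posterior Inverse-Gamma(19/2, 655/24)
obs 4: x=-4 → posterior Inverse-Gamma(10, 763/24)
obs 5: x=-3/4 → posterior Inverse-Gamma(21/2, 3055/96)
obs 6: x=-3/2 → posterior Inverse-Gamma(11, 3067/96)
obs 7: x=1 → posterior Inverse-Gamma(23/2, 3259/96)
obs 8: x=5 → posterior Inverse-Gamma(12, 4987/96)
obs 9: x=-3/2 → posterior Inverse-Gamma(25/2, 4999/96)
obs 10: x=6 → posterior Inverse-Gamma(13, 7351/96)
obs 11: x=-2 → posterior Inverse-Gamma(27/2, 7399/96)
obs 12: x=1 → posterior Inverse-Gamma(14, 7591/96)
obs 13: x=5/4 → posterior Inverse-Gamma(29/2, 3917/48)

k = 3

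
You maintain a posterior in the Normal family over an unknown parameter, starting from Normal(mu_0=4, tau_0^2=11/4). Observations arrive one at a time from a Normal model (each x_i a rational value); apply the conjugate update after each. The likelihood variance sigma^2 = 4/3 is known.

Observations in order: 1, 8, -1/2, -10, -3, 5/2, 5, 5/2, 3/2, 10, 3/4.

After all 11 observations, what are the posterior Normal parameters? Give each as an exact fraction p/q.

mu_0=2599/1516, tau_0^2=44/379

obs 1: x=1 → posterior Normal(97/49, 44/49)
obs 2: x=8 → posterior Normal(361/82, 22/41)
obs 3: x=-1/2 → posterior Normal(689/230, 44/115)
obs 4: x=-10 → posterior Normal(29/296, 11/37)
obs 5: x=-3 → posterior Normal(-169/362, 44/181)
obs 6: x=5/2 → posterior Normal(-1/107, 22/107)
obs 7: x=5 → posterior Normal(163/247, 44/247)
obs 8: x=5/2 → posterior Normal(491/560, 11/70)
obs 9: x=3/2 → posterior Normal(295/313, 44/313)
obs 10: x=10 → posterior Normal(625/346, 22/173)
obs 11: x=3/4 → posterior Normal(2599/1516, 44/379)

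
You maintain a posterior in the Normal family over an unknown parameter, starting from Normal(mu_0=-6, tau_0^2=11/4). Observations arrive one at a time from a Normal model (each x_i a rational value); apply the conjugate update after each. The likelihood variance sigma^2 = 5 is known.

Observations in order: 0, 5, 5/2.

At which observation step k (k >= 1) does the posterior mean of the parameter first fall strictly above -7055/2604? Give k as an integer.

k = 2

obs 1: x=0 → posterior Normal(-120/31, 55/31)
obs 2: x=5 → posterior Normal(-65/42, 55/42)
obs 3: x=5/2 → posterior Normal(-75/106, 55/53)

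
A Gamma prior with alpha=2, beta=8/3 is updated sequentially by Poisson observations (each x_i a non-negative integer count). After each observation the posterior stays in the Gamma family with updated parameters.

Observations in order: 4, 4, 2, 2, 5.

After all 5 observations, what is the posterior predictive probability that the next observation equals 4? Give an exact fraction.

44210785756661409868589207174805/350257144982200575261531309080576

obs 1: x=4 → posterior Gamma(6, 11/3)
obs 2: x=4 → posterior Gamma(10, 14/3)
obs 3: x=2 → posterior Gamma(12, 17/3)
obs 4: x=2 → posterior Gamma(14, 20/3)
obs 5: x=5 → posterior Gamma(19, 23/3)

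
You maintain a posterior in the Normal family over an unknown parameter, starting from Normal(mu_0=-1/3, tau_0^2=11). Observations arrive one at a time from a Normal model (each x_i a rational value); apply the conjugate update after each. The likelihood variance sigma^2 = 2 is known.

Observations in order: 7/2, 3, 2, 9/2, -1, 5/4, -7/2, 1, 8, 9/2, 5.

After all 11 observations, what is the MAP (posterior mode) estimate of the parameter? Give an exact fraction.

obs 1: x=7/2 → posterior Normal(227/78, 22/13)
obs 2: x=3 → posterior Normal(425/144, 11/12)
obs 3: x=2 → posterior Normal(557/210, 22/35)
obs 4: x=9/2 → posterior Normal(427/138, 11/23)
obs 5: x=-1 → posterior Normal(394/171, 22/57)
obs 6: x=5/4 → posterior Normal(1741/816, 11/34)
obs 7: x=-7/2 → posterior Normal(1279/948, 22/79)
obs 8: x=1 → posterior Normal(1411/1080, 11/45)
obs 9: x=8 → posterior Normal(2467/1212, 22/101)
obs 10: x=9/2 → posterior Normal(3061/1344, 11/56)
obs 11: x=5 → posterior Normal(3721/1476, 22/123)

3721/1476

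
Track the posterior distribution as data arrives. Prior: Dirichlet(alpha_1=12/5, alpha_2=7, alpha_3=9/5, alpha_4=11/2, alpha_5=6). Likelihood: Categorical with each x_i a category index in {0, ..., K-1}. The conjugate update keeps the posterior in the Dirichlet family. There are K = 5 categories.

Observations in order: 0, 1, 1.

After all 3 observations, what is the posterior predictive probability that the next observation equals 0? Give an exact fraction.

34/257

obs 1: x=0 → posterior Dirichlet(17/5, 7, 9/5, 11/2, 6)
obs 2: x=1 → posterior Dirichlet(17/5, 8, 9/5, 11/2, 6)
obs 3: x=1 → posterior Dirichlet(17/5, 9, 9/5, 11/2, 6)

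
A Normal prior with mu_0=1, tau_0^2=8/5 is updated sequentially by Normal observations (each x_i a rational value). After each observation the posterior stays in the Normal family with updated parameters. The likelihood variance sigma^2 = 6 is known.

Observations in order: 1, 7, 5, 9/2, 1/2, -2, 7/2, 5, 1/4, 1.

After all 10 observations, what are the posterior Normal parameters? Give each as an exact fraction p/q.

mu_0=118/55, tau_0^2=24/55

obs 1: x=1 → posterior Normal(1, 24/19)
obs 2: x=7 → posterior Normal(47/23, 24/23)
obs 3: x=5 → posterior Normal(67/27, 8/9)
obs 4: x=9/2 → posterior Normal(85/31, 24/31)
obs 5: x=1/2 → posterior Normal(87/35, 24/35)
obs 6: x=-2 → posterior Normal(79/39, 8/13)
obs 7: x=7/2 → posterior Normal(93/43, 24/43)
obs 8: x=5 → posterior Normal(113/47, 24/47)
obs 9: x=1/4 → posterior Normal(38/17, 8/17)
obs 10: x=1 → posterior Normal(118/55, 24/55)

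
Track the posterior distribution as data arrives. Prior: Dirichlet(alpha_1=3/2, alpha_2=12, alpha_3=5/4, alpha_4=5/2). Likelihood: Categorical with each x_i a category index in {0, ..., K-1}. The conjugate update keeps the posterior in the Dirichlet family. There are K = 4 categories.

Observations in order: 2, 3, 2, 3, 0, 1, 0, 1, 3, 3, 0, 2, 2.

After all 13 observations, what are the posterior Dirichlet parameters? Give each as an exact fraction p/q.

alpha_1=9/2, alpha_2=14, alpha_3=21/4, alpha_4=13/2

obs 1: x=2 → posterior Dirichlet(3/2, 12, 9/4, 5/2)
obs 2: x=3 → posterior Dirichlet(3/2, 12, 9/4, 7/2)
obs 3: x=2 → posterior Dirichlet(3/2, 12, 13/4, 7/2)
obs 4: x=3 → posterior Dirichlet(3/2, 12, 13/4, 9/2)
obs 5: x=0 → posterior Dirichlet(5/2, 12, 13/4, 9/2)
obs 6: x=1 → posterior Dirichlet(5/2, 13, 13/4, 9/2)
obs 7: x=0 → posterior Dirichlet(7/2, 13, 13/4, 9/2)
obs 8: x=1 → posterior Dirichlet(7/2, 14, 13/4, 9/2)
obs 9: x=3 → posterior Dirichlet(7/2, 14, 13/4, 11/2)
obs 10: x=3 → posterior Dirichlet(7/2, 14, 13/4, 13/2)
obs 11: x=0 → posterior Dirichlet(9/2, 14, 13/4, 13/2)
obs 12: x=2 → posterior Dirichlet(9/2, 14, 17/4, 13/2)
obs 13: x=2 → posterior Dirichlet(9/2, 14, 21/4, 13/2)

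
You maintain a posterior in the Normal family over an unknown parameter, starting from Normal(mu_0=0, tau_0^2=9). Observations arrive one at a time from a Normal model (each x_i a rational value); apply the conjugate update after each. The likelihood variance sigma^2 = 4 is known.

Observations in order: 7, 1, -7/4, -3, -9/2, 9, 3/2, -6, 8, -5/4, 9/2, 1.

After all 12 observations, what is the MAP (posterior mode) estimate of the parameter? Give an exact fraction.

279/224

obs 1: x=7 → posterior Normal(63/13, 36/13)
obs 2: x=1 → posterior Normal(36/11, 18/11)
obs 3: x=-7/4 → posterior Normal(225/124, 36/31)
obs 4: x=-3 → posterior Normal(117/160, 9/10)
obs 5: x=-9/2 → posterior Normal(-45/196, 36/49)
obs 6: x=9 → posterior Normal(279/232, 18/29)
obs 7: x=3/2 → posterior Normal(333/268, 36/67)
obs 8: x=-6 → posterior Normal(117/304, 9/19)
obs 9: x=8 → posterior Normal(81/68, 36/85)
obs 10: x=-5/4 → posterior Normal(45/47, 18/47)
obs 11: x=9/2 → posterior Normal(261/206, 36/103)
obs 12: x=1 → posterior Normal(279/224, 9/28)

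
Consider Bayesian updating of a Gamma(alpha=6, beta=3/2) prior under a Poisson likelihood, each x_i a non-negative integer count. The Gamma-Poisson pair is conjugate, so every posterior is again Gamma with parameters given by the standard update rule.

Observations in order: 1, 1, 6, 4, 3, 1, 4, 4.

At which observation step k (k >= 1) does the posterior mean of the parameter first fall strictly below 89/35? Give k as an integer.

obs 1: x=1 → posterior Gamma(7, 5/2)
obs 2: x=1 → posterior Gamma(8, 7/2)
obs 3: x=6 → posterior Gamma(14, 9/2)
obs 4: x=4 → posterior Gamma(18, 11/2)
obs 5: x=3 → posterior Gamma(21, 13/2)
obs 6: x=1 → posterior Gamma(22, 15/2)
obs 7: x=4 → posterior Gamma(26, 17/2)
obs 8: x=4 → posterior Gamma(30, 19/2)

k = 2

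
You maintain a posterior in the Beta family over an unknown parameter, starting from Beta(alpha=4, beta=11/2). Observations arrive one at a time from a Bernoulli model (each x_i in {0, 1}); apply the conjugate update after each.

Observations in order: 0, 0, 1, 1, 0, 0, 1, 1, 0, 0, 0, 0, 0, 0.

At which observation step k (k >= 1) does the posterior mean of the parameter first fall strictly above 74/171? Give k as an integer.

k = 4

obs 1: x=0 → posterior Beta(4, 13/2)
obs 2: x=0 → posterior Beta(4, 15/2)
obs 3: x=1 → posterior Beta(5, 15/2)
obs 4: x=1 → posterior Beta(6, 15/2)
obs 5: x=0 → posterior Beta(6, 17/2)
obs 6: x=0 → posterior Beta(6, 19/2)
obs 7: x=1 → posterior Beta(7, 19/2)
obs 8: x=1 → posterior Beta(8, 19/2)
obs 9: x=0 → posterior Beta(8, 21/2)
obs 10: x=0 → posterior Beta(8, 23/2)
obs 11: x=0 → posterior Beta(8, 25/2)
obs 12: x=0 → posterior Beta(8, 27/2)
obs 13: x=0 → posterior Beta(8, 29/2)
obs 14: x=0 → posterior Beta(8, 31/2)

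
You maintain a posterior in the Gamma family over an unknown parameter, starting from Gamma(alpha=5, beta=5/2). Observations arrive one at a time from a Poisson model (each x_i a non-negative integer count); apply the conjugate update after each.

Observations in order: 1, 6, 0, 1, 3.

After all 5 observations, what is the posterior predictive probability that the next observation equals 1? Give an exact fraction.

obs 1: x=1 → posterior Gamma(6, 7/2)
obs 2: x=6 → posterior Gamma(12, 9/2)
obs 3: x=0 → posterior Gamma(12, 11/2)
obs 4: x=1 → posterior Gamma(13, 13/2)
obs 5: x=3 → posterior Gamma(16, 15/2)

210189067382812500000/827240261886336764177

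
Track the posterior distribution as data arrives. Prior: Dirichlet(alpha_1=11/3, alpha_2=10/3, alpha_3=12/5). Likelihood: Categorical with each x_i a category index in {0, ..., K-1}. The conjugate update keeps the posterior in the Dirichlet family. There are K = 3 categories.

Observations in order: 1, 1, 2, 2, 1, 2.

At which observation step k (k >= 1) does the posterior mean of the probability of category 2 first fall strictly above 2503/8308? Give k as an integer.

obs 1: x=1 → posterior Dirichlet(11/3, 13/3, 12/5)
obs 2: x=1 → posterior Dirichlet(11/3, 16/3, 12/5)
obs 3: x=2 → posterior Dirichlet(11/3, 16/3, 17/5)
obs 4: x=2 → posterior Dirichlet(11/3, 16/3, 22/5)
obs 5: x=1 → posterior Dirichlet(11/3, 19/3, 22/5)
obs 6: x=2 → posterior Dirichlet(11/3, 19/3, 27/5)

k = 4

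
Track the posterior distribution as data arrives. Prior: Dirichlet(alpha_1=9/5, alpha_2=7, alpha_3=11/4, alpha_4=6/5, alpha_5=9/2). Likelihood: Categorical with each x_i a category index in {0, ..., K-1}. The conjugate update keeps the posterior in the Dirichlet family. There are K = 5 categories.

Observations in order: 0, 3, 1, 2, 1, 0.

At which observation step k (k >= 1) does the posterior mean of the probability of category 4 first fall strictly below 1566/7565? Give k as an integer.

k = 5

obs 1: x=0 → posterior Dirichlet(14/5, 7, 11/4, 6/5, 9/2)
obs 2: x=3 → posterior Dirichlet(14/5, 7, 11/4, 11/5, 9/2)
obs 3: x=1 → posterior Dirichlet(14/5, 8, 11/4, 11/5, 9/2)
obs 4: x=2 → posterior Dirichlet(14/5, 8, 15/4, 11/5, 9/2)
obs 5: x=1 → posterior Dirichlet(14/5, 9, 15/4, 11/5, 9/2)
obs 6: x=0 → posterior Dirichlet(19/5, 9, 15/4, 11/5, 9/2)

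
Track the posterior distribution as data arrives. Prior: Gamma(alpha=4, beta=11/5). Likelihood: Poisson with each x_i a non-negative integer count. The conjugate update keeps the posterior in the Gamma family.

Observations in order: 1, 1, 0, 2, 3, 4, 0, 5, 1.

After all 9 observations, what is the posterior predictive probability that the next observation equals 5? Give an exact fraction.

855339256362886604074584594660515119104000000/26216560304236644107032206903934907003722771561

obs 1: x=1 → posterior Gamma(5, 16/5)
obs 2: x=1 → posterior Gamma(6, 21/5)
obs 3: x=0 → posterior Gamma(6, 26/5)
obs 4: x=2 → posterior Gamma(8, 31/5)
obs 5: x=3 → posterior Gamma(11, 36/5)
obs 6: x=4 → posterior Gamma(15, 41/5)
obs 7: x=0 → posterior Gamma(15, 46/5)
obs 8: x=5 → posterior Gamma(20, 51/5)
obs 9: x=1 → posterior Gamma(21, 56/5)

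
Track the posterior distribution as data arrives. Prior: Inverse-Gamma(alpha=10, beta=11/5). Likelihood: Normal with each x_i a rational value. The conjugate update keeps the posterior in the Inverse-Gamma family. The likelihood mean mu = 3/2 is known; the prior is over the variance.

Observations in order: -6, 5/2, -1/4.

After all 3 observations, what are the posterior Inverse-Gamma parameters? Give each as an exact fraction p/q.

alpha=23/2, beta=5177/160

obs 1: x=-6 → posterior Inverse-Gamma(21/2, 1213/40)
obs 2: x=5/2 → posterior Inverse-Gamma(11, 1233/40)
obs 3: x=-1/4 → posterior Inverse-Gamma(23/2, 5177/160)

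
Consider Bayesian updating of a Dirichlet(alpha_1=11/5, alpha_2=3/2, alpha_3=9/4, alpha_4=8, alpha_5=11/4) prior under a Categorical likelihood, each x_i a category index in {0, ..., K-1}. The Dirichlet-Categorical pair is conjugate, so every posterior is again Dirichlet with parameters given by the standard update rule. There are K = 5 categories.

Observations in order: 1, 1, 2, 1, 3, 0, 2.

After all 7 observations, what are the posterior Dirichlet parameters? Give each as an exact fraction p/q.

alpha_1=16/5, alpha_2=9/2, alpha_3=17/4, alpha_4=9, alpha_5=11/4

obs 1: x=1 → posterior Dirichlet(11/5, 5/2, 9/4, 8, 11/4)
obs 2: x=1 → posterior Dirichlet(11/5, 7/2, 9/4, 8, 11/4)
obs 3: x=2 → posterior Dirichlet(11/5, 7/2, 13/4, 8, 11/4)
obs 4: x=1 → posterior Dirichlet(11/5, 9/2, 13/4, 8, 11/4)
obs 5: x=3 → posterior Dirichlet(11/5, 9/2, 13/4, 9, 11/4)
obs 6: x=0 → posterior Dirichlet(16/5, 9/2, 13/4, 9, 11/4)
obs 7: x=2 → posterior Dirichlet(16/5, 9/2, 17/4, 9, 11/4)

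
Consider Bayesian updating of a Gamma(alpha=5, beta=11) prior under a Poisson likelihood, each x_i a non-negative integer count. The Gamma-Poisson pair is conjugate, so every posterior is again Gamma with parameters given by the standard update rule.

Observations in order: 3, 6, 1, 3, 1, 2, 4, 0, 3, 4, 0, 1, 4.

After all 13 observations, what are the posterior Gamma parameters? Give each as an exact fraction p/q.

alpha=37, beta=24

obs 1: x=3 → posterior Gamma(8, 12)
obs 2: x=6 → posterior Gamma(14, 13)
obs 3: x=1 → posterior Gamma(15, 14)
obs 4: x=3 → posterior Gamma(18, 15)
obs 5: x=1 → posterior Gamma(19, 16)
obs 6: x=2 → posterior Gamma(21, 17)
obs 7: x=4 → posterior Gamma(25, 18)
obs 8: x=0 → posterior Gamma(25, 19)
obs 9: x=3 → posterior Gamma(28, 20)
obs 10: x=4 → posterior Gamma(32, 21)
obs 11: x=0 → posterior Gamma(32, 22)
obs 12: x=1 → posterior Gamma(33, 23)
obs 13: x=4 → posterior Gamma(37, 24)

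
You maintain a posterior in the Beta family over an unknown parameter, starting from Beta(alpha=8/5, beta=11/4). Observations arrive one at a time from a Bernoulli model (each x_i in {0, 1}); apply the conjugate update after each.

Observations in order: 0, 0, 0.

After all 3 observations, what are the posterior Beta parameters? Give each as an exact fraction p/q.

alpha=8/5, beta=23/4

obs 1: x=0 → posterior Beta(8/5, 15/4)
obs 2: x=0 → posterior Beta(8/5, 19/4)
obs 3: x=0 → posterior Beta(8/5, 23/4)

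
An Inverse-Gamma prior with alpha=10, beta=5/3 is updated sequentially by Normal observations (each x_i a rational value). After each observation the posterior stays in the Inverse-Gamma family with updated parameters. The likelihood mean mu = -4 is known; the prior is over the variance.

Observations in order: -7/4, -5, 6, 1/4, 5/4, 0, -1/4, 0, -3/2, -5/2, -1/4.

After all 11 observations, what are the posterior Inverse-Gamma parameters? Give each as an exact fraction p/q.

obs 1: x=-7/4 → posterior Inverse-Gamma(21/2, 403/96)
obs 2: x=-5 → posterior Inverse-Gamma(11, 451/96)
obs 3: x=6 → posterior Inverse-Gamma(23/2, 5251/96)
obs 4: x=1/4 → posterior Inverse-Gamma(12, 3059/48)
obs 5: x=5/4 → posterior Inverse-Gamma(25/2, 7441/96)
obs 6: x=0 → posterior Inverse-Gamma(13, 8209/96)
obs 7: x=-1/4 → posterior Inverse-Gamma(27/2, 2221/24)
obs 8: x=0 → posterior Inverse-Gamma(14, 2413/24)
obs 9: x=-3/2 → posterior Inverse-Gamma(29/2, 311/3)
obs 10: x=-5/2 → posterior Inverse-Gamma(15, 2515/24)
obs 11: x=-1/4 → posterior Inverse-Gamma(31/2, 10735/96)

alpha=31/2, beta=10735/96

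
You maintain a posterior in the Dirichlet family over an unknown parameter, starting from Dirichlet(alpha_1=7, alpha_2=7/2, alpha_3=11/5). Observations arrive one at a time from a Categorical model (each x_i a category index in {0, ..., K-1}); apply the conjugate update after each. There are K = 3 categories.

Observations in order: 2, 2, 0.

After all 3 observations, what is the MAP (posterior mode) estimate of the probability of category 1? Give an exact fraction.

25/127

obs 1: x=2 → posterior Dirichlet(7, 7/2, 16/5)
obs 2: x=2 → posterior Dirichlet(7, 7/2, 21/5)
obs 3: x=0 → posterior Dirichlet(8, 7/2, 21/5)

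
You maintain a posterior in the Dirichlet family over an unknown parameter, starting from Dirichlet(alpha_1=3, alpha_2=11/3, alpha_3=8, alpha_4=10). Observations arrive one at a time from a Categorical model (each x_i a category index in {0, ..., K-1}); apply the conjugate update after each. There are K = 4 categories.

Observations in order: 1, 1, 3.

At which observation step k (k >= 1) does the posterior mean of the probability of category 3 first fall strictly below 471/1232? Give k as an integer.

k = 2

obs 1: x=1 → posterior Dirichlet(3, 14/3, 8, 10)
obs 2: x=1 → posterior Dirichlet(3, 17/3, 8, 10)
obs 3: x=3 → posterior Dirichlet(3, 17/3, 8, 11)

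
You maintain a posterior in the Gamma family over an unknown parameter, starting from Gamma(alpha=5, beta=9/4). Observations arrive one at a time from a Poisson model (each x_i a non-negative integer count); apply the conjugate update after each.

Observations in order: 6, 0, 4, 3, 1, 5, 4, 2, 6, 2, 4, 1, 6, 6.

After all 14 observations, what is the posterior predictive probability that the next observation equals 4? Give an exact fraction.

557335754054011529729797450133291532859314200571384451050567785755873728703591041266918182373046875000000000/3105248448739224482406922881340394722936861182545693837796855345545578974142373356102642593810363446771147229

obs 1: x=6 → posterior Gamma(11, 13/4)
obs 2: x=0 → posterior Gamma(11, 17/4)
obs 3: x=4 → posterior Gamma(15, 21/4)
obs 4: x=3 → posterior Gamma(18, 25/4)
obs 5: x=1 → posterior Gamma(19, 29/4)
obs 6: x=5 → posterior Gamma(24, 33/4)
obs 7: x=4 → posterior Gamma(28, 37/4)
obs 8: x=2 → posterior Gamma(30, 41/4)
obs 9: x=6 → posterior Gamma(36, 45/4)
obs 10: x=2 → posterior Gamma(38, 49/4)
obs 11: x=4 → posterior Gamma(42, 53/4)
obs 12: x=1 → posterior Gamma(43, 57/4)
obs 13: x=6 → posterior Gamma(49, 61/4)
obs 14: x=6 → posterior Gamma(55, 65/4)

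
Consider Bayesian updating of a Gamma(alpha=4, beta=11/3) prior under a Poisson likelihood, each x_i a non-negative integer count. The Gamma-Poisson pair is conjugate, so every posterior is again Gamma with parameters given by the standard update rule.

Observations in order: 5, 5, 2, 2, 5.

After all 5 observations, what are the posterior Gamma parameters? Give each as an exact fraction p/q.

alpha=23, beta=26/3

obs 1: x=5 → posterior Gamma(9, 14/3)
obs 2: x=5 → posterior Gamma(14, 17/3)
obs 3: x=2 → posterior Gamma(16, 20/3)
obs 4: x=2 → posterior Gamma(18, 23/3)
obs 5: x=5 → posterior Gamma(23, 26/3)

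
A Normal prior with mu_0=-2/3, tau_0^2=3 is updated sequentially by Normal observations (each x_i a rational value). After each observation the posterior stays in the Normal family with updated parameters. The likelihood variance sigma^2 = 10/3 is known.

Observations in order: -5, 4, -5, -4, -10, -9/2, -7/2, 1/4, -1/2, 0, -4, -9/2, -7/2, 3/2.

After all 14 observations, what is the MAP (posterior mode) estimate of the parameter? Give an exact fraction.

-4265/1632

obs 1: x=-5 → posterior Normal(-155/57, 30/19)
obs 2: x=4 → posterior Normal(-47/84, 15/14)
obs 3: x=-5 → posterior Normal(-182/111, 30/37)
obs 4: x=-4 → posterior Normal(-145/69, 15/23)
obs 5: x=-10 → posterior Normal(-112/33, 6/11)
obs 6: x=-9/2 → posterior Normal(-1363/384, 15/32)
obs 7: x=-7/2 → posterior Normal(-776/219, 30/73)
obs 8: x=1/4 → posterior Normal(-3077/984, 15/41)
obs 9: x=-1/2 → posterior Normal(-3131/1092, 30/91)
obs 10: x=0 → posterior Normal(-3131/1200, 3/10)
obs 11: x=-4 → posterior Normal(-3563/1308, 30/109)
obs 12: x=-9/2 → posterior Normal(-4049/1416, 15/59)
obs 13: x=-7/2 → posterior Normal(-4427/1524, 30/127)
obs 14: x=3/2 → posterior Normal(-4265/1632, 15/68)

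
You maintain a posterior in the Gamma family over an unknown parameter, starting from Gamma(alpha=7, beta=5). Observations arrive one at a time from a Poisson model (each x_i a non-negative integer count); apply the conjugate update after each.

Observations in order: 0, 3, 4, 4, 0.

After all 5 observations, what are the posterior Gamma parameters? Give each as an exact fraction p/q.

alpha=18, beta=10

obs 1: x=0 → posterior Gamma(7, 6)
obs 2: x=3 → posterior Gamma(10, 7)
obs 3: x=4 → posterior Gamma(14, 8)
obs 4: x=4 → posterior Gamma(18, 9)
obs 5: x=0 → posterior Gamma(18, 10)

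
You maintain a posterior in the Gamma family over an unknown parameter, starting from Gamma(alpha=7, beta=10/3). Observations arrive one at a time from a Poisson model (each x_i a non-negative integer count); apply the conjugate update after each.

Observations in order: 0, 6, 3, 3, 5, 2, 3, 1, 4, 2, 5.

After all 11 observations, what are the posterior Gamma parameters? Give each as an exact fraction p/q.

obs 1: x=0 → posterior Gamma(7, 13/3)
obs 2: x=6 → posterior Gamma(13, 16/3)
obs 3: x=3 → posterior Gamma(16, 19/3)
obs 4: x=3 → posterior Gamma(19, 22/3)
obs 5: x=5 → posterior Gamma(24, 25/3)
obs 6: x=2 → posterior Gamma(26, 28/3)
obs 7: x=3 → posterior Gamma(29, 31/3)
obs 8: x=1 → posterior Gamma(30, 34/3)
obs 9: x=4 → posterior Gamma(34, 37/3)
obs 10: x=2 → posterior Gamma(36, 40/3)
obs 11: x=5 → posterior Gamma(41, 43/3)

alpha=41, beta=43/3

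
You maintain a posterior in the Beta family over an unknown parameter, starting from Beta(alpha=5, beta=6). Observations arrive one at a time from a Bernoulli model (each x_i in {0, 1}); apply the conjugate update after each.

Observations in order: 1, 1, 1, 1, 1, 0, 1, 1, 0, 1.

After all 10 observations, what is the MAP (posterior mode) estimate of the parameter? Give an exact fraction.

obs 1: x=1 → posterior Beta(6, 6)
obs 2: x=1 → posterior Beta(7, 6)
obs 3: x=1 → posterior Beta(8, 6)
obs 4: x=1 → posterior Beta(9, 6)
obs 5: x=1 → posterior Beta(10, 6)
obs 6: x=0 → posterior Beta(10, 7)
obs 7: x=1 → posterior Beta(11, 7)
obs 8: x=1 → posterior Beta(12, 7)
obs 9: x=0 → posterior Beta(12, 8)
obs 10: x=1 → posterior Beta(13, 8)

12/19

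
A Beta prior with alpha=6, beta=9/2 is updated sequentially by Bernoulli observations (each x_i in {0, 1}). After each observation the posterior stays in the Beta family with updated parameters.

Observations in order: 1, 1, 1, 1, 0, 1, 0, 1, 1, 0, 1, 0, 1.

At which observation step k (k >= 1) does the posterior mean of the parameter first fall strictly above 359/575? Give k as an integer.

k = 2

obs 1: x=1 → posterior Beta(7, 9/2)
obs 2: x=1 → posterior Beta(8, 9/2)
obs 3: x=1 → posterior Beta(9, 9/2)
obs 4: x=1 → posterior Beta(10, 9/2)
obs 5: x=0 → posterior Beta(10, 11/2)
obs 6: x=1 → posterior Beta(11, 11/2)
obs 7: x=0 → posterior Beta(11, 13/2)
obs 8: x=1 → posterior Beta(12, 13/2)
obs 9: x=1 → posterior Beta(13, 13/2)
obs 10: x=0 → posterior Beta(13, 15/2)
obs 11: x=1 → posterior Beta(14, 15/2)
obs 12: x=0 → posterior Beta(14, 17/2)
obs 13: x=1 → posterior Beta(15, 17/2)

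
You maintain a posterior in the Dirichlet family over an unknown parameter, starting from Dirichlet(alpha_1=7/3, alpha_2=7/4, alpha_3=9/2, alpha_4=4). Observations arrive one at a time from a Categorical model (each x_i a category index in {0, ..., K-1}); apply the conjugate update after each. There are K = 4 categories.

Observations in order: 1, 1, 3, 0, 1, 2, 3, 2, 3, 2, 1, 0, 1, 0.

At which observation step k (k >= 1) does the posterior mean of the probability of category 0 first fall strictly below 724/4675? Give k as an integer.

obs 1: x=1 → posterior Dirichlet(7/3, 11/4, 9/2, 4)
obs 2: x=1 → posterior Dirichlet(7/3, 15/4, 9/2, 4)
obs 3: x=3 → posterior Dirichlet(7/3, 15/4, 9/2, 5)
obs 4: x=0 → posterior Dirichlet(10/3, 15/4, 9/2, 5)
obs 5: x=1 → posterior Dirichlet(10/3, 19/4, 9/2, 5)
obs 6: x=2 → posterior Dirichlet(10/3, 19/4, 11/2, 5)
obs 7: x=3 → posterior Dirichlet(10/3, 19/4, 11/2, 6)
obs 8: x=2 → posterior Dirichlet(10/3, 19/4, 13/2, 6)
obs 9: x=3 → posterior Dirichlet(10/3, 19/4, 13/2, 7)
obs 10: x=2 → posterior Dirichlet(10/3, 19/4, 15/2, 7)
obs 11: x=1 → posterior Dirichlet(10/3, 23/4, 15/2, 7)
obs 12: x=0 → posterior Dirichlet(13/3, 23/4, 15/2, 7)
obs 13: x=1 → posterior Dirichlet(13/3, 27/4, 15/2, 7)
obs 14: x=0 → posterior Dirichlet(16/3, 27/4, 15/2, 7)

k = 3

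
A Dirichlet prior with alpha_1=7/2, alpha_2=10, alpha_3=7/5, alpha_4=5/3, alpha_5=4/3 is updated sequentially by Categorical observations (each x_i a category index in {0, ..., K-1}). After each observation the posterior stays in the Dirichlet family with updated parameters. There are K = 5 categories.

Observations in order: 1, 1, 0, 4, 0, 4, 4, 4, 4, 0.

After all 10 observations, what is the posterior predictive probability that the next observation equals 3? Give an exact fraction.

obs 1: x=1 → posterior Dirichlet(7/2, 11, 7/5, 5/3, 4/3)
obs 2: x=1 → posterior Dirichlet(7/2, 12, 7/5, 5/3, 4/3)
obs 3: x=0 → posterior Dirichlet(9/2, 12, 7/5, 5/3, 4/3)
obs 4: x=4 → posterior Dirichlet(9/2, 12, 7/5, 5/3, 7/3)
obs 5: x=0 → posterior Dirichlet(11/2, 12, 7/5, 5/3, 7/3)
obs 6: x=4 → posterior Dirichlet(11/2, 12, 7/5, 5/3, 10/3)
obs 7: x=4 → posterior Dirichlet(11/2, 12, 7/5, 5/3, 13/3)
obs 8: x=4 → posterior Dirichlet(11/2, 12, 7/5, 5/3, 16/3)
obs 9: x=4 → posterior Dirichlet(11/2, 12, 7/5, 5/3, 19/3)
obs 10: x=0 → posterior Dirichlet(13/2, 12, 7/5, 5/3, 19/3)

50/837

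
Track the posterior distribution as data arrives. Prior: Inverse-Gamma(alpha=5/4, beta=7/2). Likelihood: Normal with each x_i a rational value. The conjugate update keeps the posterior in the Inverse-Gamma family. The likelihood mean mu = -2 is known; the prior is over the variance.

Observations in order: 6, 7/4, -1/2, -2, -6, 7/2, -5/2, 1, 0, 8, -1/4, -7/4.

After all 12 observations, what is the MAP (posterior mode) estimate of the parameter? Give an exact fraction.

obs 1: x=6 → posterior Inverse-Gamma(7/4, 71/2)
obs 2: x=7/4 → posterior Inverse-Gamma(9/4, 1361/32)
obs 3: x=-1/2 → posterior Inverse-Gamma(11/4, 1397/32)
obs 4: x=-2 → posterior Inverse-Gamma(13/4, 1397/32)
obs 5: x=-6 → posterior Inverse-Gamma(15/4, 1653/32)
obs 6: x=7/2 → posterior Inverse-Gamma(17/4, 2137/32)
obs 7: x=-5/2 → posterior Inverse-Gamma(19/4, 2141/32)
obs 8: x=1 → posterior Inverse-Gamma(21/4, 2285/32)
obs 9: x=0 → posterior Inverse-Gamma(23/4, 2349/32)
obs 10: x=8 → posterior Inverse-Gamma(25/4, 3949/32)
obs 11: x=-1/4 → posterior Inverse-Gamma(27/4, 1999/16)
obs 12: x=-7/4 → posterior Inverse-Gamma(29/4, 3999/32)

1333/88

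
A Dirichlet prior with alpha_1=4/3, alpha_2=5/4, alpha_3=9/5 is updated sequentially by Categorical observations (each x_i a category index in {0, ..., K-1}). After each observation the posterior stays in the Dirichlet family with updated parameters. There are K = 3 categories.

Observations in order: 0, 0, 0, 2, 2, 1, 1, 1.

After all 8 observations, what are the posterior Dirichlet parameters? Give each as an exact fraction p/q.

obs 1: x=0 → posterior Dirichlet(7/3, 5/4, 9/5)
obs 2: x=0 → posterior Dirichlet(10/3, 5/4, 9/5)
obs 3: x=0 → posterior Dirichlet(13/3, 5/4, 9/5)
obs 4: x=2 → posterior Dirichlet(13/3, 5/4, 14/5)
obs 5: x=2 → posterior Dirichlet(13/3, 5/4, 19/5)
obs 6: x=1 → posterior Dirichlet(13/3, 9/4, 19/5)
obs 7: x=1 → posterior Dirichlet(13/3, 13/4, 19/5)
obs 8: x=1 → posterior Dirichlet(13/3, 17/4, 19/5)

alpha_1=13/3, alpha_2=17/4, alpha_3=19/5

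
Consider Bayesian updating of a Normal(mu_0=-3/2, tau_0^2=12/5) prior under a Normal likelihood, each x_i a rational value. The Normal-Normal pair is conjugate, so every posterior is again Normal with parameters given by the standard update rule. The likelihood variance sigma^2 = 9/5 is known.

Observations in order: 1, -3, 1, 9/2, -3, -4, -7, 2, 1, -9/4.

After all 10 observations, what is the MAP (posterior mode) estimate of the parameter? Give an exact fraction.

obs 1: x=1 → posterior Normal(-1/14, 36/35)
obs 2: x=-3 → posterior Normal(-25/22, 36/55)
obs 3: x=1 → posterior Normal(-17/30, 12/25)
obs 4: x=9/2 → posterior Normal(1/2, 36/95)
obs 5: x=-3 → posterior Normal(-5/46, 36/115)
obs 6: x=-4 → posterior Normal(-37/54, 4/15)
obs 7: x=-7 → posterior Normal(-3/2, 36/155)
obs 8: x=2 → posterior Normal(-11/10, 36/175)
obs 9: x=1 → posterior Normal(-23/26, 12/65)
obs 10: x=-9/4 → posterior Normal(-87/86, 36/215)

-87/86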